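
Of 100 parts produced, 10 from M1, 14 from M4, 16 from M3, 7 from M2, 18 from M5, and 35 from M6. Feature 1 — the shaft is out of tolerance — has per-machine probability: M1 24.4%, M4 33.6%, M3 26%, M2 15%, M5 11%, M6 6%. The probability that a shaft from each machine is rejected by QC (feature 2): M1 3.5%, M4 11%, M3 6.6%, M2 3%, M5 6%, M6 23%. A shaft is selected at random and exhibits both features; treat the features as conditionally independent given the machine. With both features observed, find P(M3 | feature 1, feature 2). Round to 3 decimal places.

Unnormalized posteriors (prior × likelihood):
  M1: 0.1 × 0.244 × 0.035 = 0.000854
  M4: 0.14 × 0.336 × 0.11 = 0.0051744
  M3: 0.16 × 0.26 × 0.066 = 0.0027456
  M2: 0.07 × 0.15 × 0.03 = 0.000315
  M5: 0.18 × 0.11 × 0.06 = 0.001188
  M6: 0.35 × 0.06 × 0.23 = 0.00483
Total = 0.015107.
P(M3 | evidence) = 0.0027456 / 0.015107 ≈ 0.182.

0.182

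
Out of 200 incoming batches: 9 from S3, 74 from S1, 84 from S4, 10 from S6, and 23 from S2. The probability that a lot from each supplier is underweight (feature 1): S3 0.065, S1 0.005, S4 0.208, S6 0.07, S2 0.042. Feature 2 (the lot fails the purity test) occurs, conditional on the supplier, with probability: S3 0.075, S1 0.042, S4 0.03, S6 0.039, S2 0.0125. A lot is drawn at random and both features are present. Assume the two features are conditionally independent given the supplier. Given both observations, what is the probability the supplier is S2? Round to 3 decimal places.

By Bayes' rule, posterior ∝ prior × likelihood:
  S3: 0.045 × 0.065 × 0.075 = 0.000219375
  S1: 0.37 × 0.005 × 0.042 = 0.0000777
  S4: 0.42 × 0.208 × 0.03 = 0.0026208
  S6: 0.05 × 0.07 × 0.039 = 0.0001365
  S2: 0.115 × 0.042 × 0.0125 = 0.000060375
Normalizing constant = 0.00311475.
P(S2 | evidence) = 0.000060375 / 0.00311475 ≈ 0.019.

0.019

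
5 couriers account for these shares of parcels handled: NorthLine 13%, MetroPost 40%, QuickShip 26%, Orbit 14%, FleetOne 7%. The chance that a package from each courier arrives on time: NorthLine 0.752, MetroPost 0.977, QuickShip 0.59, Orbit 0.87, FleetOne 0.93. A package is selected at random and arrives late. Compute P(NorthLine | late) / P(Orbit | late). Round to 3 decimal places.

1.771

Taking complements, P(late | each) = NorthLine 0.248, MetroPost 0.023, QuickShip 0.41, Orbit 0.13, FleetOne 0.07.
Compute prior × likelihood for every hypothesis:
  NorthLine: 0.13 × 0.248 = 0.03224
  MetroPost: 0.4 × 0.023 = 0.0092
  QuickShip: 0.26 × 0.41 = 0.1066
  Orbit: 0.14 × 0.13 = 0.0182
  FleetOne: 0.07 × 0.07 = 0.0049
Normalizing constant = 0.17114.
The ratio is 0.03224 / 0.0182 (the normalizer cancels) = 1.771.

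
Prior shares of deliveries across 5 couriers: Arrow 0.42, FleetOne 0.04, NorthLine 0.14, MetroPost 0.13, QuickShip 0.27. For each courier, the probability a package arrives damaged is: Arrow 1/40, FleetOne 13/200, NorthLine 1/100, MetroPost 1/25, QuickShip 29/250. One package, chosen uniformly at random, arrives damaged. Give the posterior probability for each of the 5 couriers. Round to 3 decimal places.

Arrow 0.206, FleetOne 0.051, NorthLine 0.027, MetroPost 0.102, QuickShip 0.614

Unnormalized posteriors (prior × likelihood):
  Arrow: 0.42 × 0.025 = 0.0105
  FleetOne: 0.04 × 0.065 = 0.0026
  NorthLine: 0.14 × 0.01 = 0.0014
  MetroPost: 0.13 × 0.04 = 0.0052
  QuickShip: 0.27 × 0.116 = 0.03132
Normalizing constant = 0.05102.
P(Arrow | damaged) = 0.0105/0.05102 ≈ 0.206
P(FleetOne | damaged) = 0.0026/0.05102 ≈ 0.051
P(NorthLine | damaged) = 0.0014/0.05102 ≈ 0.027
P(MetroPost | damaged) = 0.0052/0.05102 ≈ 0.102
P(QuickShip | damaged) = 0.03132/0.05102 ≈ 0.614
(Check: 0.206+0.051+0.027+0.102+0.614 = 1.000.)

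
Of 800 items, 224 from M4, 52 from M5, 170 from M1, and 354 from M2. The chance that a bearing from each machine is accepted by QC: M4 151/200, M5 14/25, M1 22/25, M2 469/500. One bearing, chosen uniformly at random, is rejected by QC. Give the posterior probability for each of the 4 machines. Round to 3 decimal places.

Taking complements, P(rejected | each) = M4 0.245, M5 0.44, M1 0.12, M2 0.062.
Compute prior × likelihood for every hypothesis:
  M4: 0.28 × 0.245 = 0.0686
  M5: 0.065 × 0.44 = 0.0286
  M1: 0.2125 × 0.12 = 0.0255
  M2: 0.4425 × 0.062 = 0.027435
Total = 0.150135.
P(M4 | rejected) = 0.0686/0.150135 ≈ 0.457
P(M5 | rejected) = 0.0286/0.150135 ≈ 0.190
P(M1 | rejected) = 0.0255/0.150135 ≈ 0.170
P(M2 | rejected) = 0.027435/0.150135 ≈ 0.183

M4 0.457, M5 0.190, M1 0.170, M2 0.183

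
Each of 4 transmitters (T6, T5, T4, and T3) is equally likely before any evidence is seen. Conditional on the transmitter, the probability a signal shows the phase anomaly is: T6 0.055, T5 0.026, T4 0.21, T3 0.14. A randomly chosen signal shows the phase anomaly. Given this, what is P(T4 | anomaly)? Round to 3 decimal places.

0.487

Since the prior is uniform, the posterior is proportional to the likelihood:
  T6: 0.055
  T5: 0.026
  T4: 0.21
  T3: 0.14
Normalizing constant = 0.431.
P(T4 | evidence) = 0.21 / 0.431 ≈ 0.487.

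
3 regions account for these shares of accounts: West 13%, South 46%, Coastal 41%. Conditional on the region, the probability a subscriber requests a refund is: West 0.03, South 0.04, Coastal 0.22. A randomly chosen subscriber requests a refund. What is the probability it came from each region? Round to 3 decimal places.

By Bayes' rule, posterior ∝ prior × likelihood:
  West: 0.13 × 0.03 = 0.0039
  South: 0.46 × 0.04 = 0.0184
  Coastal: 0.41 × 0.22 = 0.0902
Normalizing constant = 0.1125.
P(West | refund) = 0.0039/0.1125 ≈ 0.035
P(South | refund) = 0.0184/0.1125 ≈ 0.164
P(Coastal | refund) = 0.0902/0.1125 ≈ 0.802
(Check: 0.035+0.164+0.802 = 1.001.)

West 0.035, South 0.164, Coastal 0.802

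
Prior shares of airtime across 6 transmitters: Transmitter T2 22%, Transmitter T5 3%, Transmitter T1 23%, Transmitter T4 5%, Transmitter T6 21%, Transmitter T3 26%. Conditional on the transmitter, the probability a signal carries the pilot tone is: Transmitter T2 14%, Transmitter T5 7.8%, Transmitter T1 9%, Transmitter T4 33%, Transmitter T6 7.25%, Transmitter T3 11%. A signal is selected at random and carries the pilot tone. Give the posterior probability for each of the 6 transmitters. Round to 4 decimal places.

Prior × likelihood for each hypothesis:
  Transmitter T2: 0.22 × 0.14 = 0.0308
  Transmitter T5: 0.03 × 0.078 = 0.00234
  Transmitter T1: 0.23 × 0.09 = 0.0207
  Transmitter T4: 0.05 × 0.33 = 0.0165
  Transmitter T6: 0.21 × 0.0725 = 0.015225
  Transmitter T3: 0.26 × 0.11 = 0.0286
Sum = 0.114165.
P(Transmitter T2 | pilot) = 0.0308/0.114165 ≈ 0.2698
P(Transmitter T5 | pilot) = 0.00234/0.114165 ≈ 0.0205
P(Transmitter T1 | pilot) = 0.0207/0.114165 ≈ 0.1813
P(Transmitter T4 | pilot) = 0.0165/0.114165 ≈ 0.1445
P(Transmitter T6 | pilot) = 0.015225/0.114165 ≈ 0.1334
P(Transmitter T3 | pilot) = 0.0286/0.114165 ≈ 0.2505

Transmitter T2 0.2698, Transmitter T5 0.0205, Transmitter T1 0.1813, Transmitter T4 0.1445, Transmitter T6 0.1334, Transmitter T3 0.2505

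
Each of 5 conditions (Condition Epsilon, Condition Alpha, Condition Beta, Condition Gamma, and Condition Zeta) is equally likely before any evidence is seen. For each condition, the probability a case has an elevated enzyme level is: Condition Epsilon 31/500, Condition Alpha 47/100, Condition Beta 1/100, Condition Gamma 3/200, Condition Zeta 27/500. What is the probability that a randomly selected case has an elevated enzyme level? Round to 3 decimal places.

With a uniform prior (1/5 each), posterior ∝ likelihood:
  Condition Epsilon: 0.062
  Condition Alpha: 0.47
  Condition Beta: 0.01
  Condition Gamma: 0.015
  Condition Zeta: 0.054
P(elevated) = (1/5) × (0.062 + 0.47 + 0.01 + 0.015 + 0.054) = 0.611/5 ≈ 0.122.

0.122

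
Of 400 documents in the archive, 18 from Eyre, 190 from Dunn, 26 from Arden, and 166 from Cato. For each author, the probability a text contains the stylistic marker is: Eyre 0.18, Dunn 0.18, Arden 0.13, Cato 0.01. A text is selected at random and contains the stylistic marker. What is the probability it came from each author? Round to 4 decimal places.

Unnormalized posteriors (prior × likelihood):
  Eyre: 0.045 × 0.18 = 0.0081
  Dunn: 0.475 × 0.18 = 0.0855
  Arden: 0.065 × 0.13 = 0.00845
  Cato: 0.415 × 0.01 = 0.00415
Normalizing constant = 0.1062.
P(Eyre | marker) = 0.0081/0.1062 ≈ 0.0763
P(Dunn | marker) = 0.0855/0.1062 ≈ 0.8051
P(Arden | marker) = 0.00845/0.1062 ≈ 0.0796
P(Cato | marker) = 0.00415/0.1062 ≈ 0.0391
(Check: 0.0763+0.8051+0.0796+0.0391 = 1.0001.)

Eyre 0.0763, Dunn 0.8051, Arden 0.0796, Cato 0.0391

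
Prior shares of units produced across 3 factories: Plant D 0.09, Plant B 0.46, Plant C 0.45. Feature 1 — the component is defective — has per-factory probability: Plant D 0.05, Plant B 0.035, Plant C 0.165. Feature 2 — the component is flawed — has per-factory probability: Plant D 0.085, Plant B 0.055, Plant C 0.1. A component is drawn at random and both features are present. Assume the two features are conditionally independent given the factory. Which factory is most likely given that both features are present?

Compute prior × likelihood for every hypothesis:
  Plant D: 0.09 × 0.05 × 0.085 = 0.0003825
  Plant B: 0.46 × 0.035 × 0.055 = 0.0008855
  Plant C: 0.45 × 0.165 × 0.1 = 0.007425
Total = 0.008693.
Largest term belongs to Plant C, so Plant C is most probable.

Plant C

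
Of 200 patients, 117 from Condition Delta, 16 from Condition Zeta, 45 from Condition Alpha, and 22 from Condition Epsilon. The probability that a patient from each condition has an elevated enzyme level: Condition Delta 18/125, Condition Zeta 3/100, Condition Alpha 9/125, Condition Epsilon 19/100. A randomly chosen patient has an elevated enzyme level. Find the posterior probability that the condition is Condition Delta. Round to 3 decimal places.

Unnormalized posteriors (prior × likelihood):
  Condition Delta: 0.585 × 0.144 = 0.08424
  Condition Zeta: 0.08 × 0.03 = 0.0024
  Condition Alpha: 0.225 × 0.072 = 0.0162
  Condition Epsilon: 0.11 × 0.19 = 0.0209
Sum = 0.12374.
P(Condition Delta | evidence) = 0.08424 / 0.12374 ≈ 0.681.

0.681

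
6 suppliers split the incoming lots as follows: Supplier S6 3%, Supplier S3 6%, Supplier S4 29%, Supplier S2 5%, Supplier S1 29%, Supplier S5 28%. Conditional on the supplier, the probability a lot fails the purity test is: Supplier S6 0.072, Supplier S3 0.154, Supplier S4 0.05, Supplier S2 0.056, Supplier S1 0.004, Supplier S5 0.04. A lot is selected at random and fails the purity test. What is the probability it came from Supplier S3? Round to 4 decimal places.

0.2250

Prior × likelihood for each hypothesis:
  Supplier S6: 0.03 × 0.072 = 0.00216
  Supplier S3: 0.06 × 0.154 = 0.00924
  Supplier S4: 0.29 × 0.05 = 0.0145
  Supplier S2: 0.05 × 0.056 = 0.0028
  Supplier S1: 0.29 × 0.004 = 0.00116
  Supplier S5: 0.28 × 0.04 = 0.0112
Total = 0.04106.
P(Supplier S3 | evidence) = 0.00924 / 0.04106 ≈ 0.2250.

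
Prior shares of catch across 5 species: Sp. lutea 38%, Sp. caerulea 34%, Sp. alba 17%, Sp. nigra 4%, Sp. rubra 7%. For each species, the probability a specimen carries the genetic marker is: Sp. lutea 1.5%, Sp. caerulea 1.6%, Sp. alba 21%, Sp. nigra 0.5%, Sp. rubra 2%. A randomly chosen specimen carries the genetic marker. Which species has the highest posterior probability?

Unnormalized posteriors (prior × likelihood):
  Sp. lutea: 0.38 × 0.015 = 0.0057
  Sp. caerulea: 0.34 × 0.016 = 0.00544
  Sp. alba: 0.17 × 0.21 = 0.0357
  Sp. nigra: 0.04 × 0.005 = 0.0002
  Sp. rubra: 0.07 × 0.02 = 0.0014
Sum = 0.04844.
Largest term belongs to Sp. alba, so Sp. alba is most probable.

Sp. alba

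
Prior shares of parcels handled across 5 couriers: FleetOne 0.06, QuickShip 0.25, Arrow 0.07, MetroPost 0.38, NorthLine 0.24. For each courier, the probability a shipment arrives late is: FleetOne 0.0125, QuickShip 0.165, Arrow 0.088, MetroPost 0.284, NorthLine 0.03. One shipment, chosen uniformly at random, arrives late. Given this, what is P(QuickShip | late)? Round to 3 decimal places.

0.253

By Bayes' rule, posterior ∝ prior × likelihood:
  FleetOne: 0.06 × 0.0125 = 0.00075
  QuickShip: 0.25 × 0.165 = 0.04125
  Arrow: 0.07 × 0.088 = 0.00616
  MetroPost: 0.38 × 0.284 = 0.10792
  NorthLine: 0.24 × 0.03 = 0.0072
Normalizing constant = 0.16328.
P(QuickShip | evidence) = 0.04125 / 0.16328 ≈ 0.253.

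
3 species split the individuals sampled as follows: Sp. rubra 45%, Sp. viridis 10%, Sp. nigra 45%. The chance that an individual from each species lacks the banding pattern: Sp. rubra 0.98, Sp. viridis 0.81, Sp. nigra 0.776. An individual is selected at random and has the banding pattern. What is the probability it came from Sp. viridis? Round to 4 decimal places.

Taking complements, P(banded | each) = Sp. rubra 0.02, Sp. viridis 0.19, Sp. nigra 0.224.
By Bayes' rule, posterior ∝ prior × likelihood:
  Sp. rubra: 0.45 × 0.02 = 0.009
  Sp. viridis: 0.1 × 0.19 = 0.019
  Sp. nigra: 0.45 × 0.224 = 0.1008
Normalizing constant = 0.1288.
P(Sp. viridis | evidence) = 0.019 / 0.1288 ≈ 0.1475.

0.1475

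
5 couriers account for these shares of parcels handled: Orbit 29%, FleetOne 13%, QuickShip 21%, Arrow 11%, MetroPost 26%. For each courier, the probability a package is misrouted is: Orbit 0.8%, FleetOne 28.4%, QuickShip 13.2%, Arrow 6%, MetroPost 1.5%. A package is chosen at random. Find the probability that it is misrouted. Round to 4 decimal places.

By Bayes' rule, posterior ∝ prior × likelihood:
  Orbit: 0.29 × 0.008 = 0.00232
  FleetOne: 0.13 × 0.284 = 0.03692
  QuickShip: 0.21 × 0.132 = 0.02772
  Arrow: 0.11 × 0.06 = 0.0066
  MetroPost: 0.26 × 0.015 = 0.0039
P(misrouted) = 0.00232 + 0.03692 + 0.02772 + 0.0066 + 0.0039 = 0.07746 → 0.0775.

0.0775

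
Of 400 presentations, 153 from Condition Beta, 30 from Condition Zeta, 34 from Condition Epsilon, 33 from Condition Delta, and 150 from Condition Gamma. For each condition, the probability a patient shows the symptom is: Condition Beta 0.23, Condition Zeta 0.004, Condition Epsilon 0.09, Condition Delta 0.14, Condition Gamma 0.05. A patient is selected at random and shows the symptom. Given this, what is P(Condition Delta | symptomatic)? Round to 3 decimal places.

0.092

By Bayes' rule, posterior ∝ prior × likelihood:
  Condition Beta: 0.3825 × 0.23 = 0.087975
  Condition Zeta: 0.075 × 0.004 = 0.0003
  Condition Epsilon: 0.085 × 0.09 = 0.00765
  Condition Delta: 0.0825 × 0.14 = 0.01155
  Condition Gamma: 0.375 × 0.05 = 0.01875
Sum = 0.126225.
P(Condition Delta | evidence) = 0.01155 / 0.126225 ≈ 0.092.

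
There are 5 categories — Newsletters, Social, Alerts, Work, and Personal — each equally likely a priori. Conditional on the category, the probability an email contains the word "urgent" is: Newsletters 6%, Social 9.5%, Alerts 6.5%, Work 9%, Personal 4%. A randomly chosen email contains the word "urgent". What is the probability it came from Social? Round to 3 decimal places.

0.271

With a uniform prior (1/5 each), posterior ∝ likelihood:
  Newsletters: 0.06
  Social: 0.095
  Alerts: 0.065
  Work: 0.09
  Personal: 0.04
Sum = 0.35.
P(Social | evidence) = 0.095 / 0.35 ≈ 0.271.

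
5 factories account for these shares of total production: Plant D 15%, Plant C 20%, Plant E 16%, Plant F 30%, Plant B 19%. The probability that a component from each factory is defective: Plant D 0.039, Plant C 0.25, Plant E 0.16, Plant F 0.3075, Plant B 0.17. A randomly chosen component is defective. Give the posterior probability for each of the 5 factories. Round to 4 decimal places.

Compute prior × likelihood for every hypothesis:
  Plant D: 0.15 × 0.039 = 0.00585
  Plant C: 0.2 × 0.25 = 0.05
  Plant E: 0.16 × 0.16 = 0.0256
  Plant F: 0.3 × 0.3075 = 0.09225
  Plant B: 0.19 × 0.17 = 0.0323
Total = 0.206.
P(Plant D | defective) = 0.00585/0.206 ≈ 0.0284
P(Plant C | defective) = 0.05/0.206 ≈ 0.2427
P(Plant E | defective) = 0.0256/0.206 ≈ 0.1243
P(Plant F | defective) = 0.09225/0.206 ≈ 0.4478
P(Plant B | defective) = 0.0323/0.206 ≈ 0.1568

Plant D 0.0284, Plant C 0.2427, Plant E 0.1243, Plant F 0.4478, Plant B 0.1568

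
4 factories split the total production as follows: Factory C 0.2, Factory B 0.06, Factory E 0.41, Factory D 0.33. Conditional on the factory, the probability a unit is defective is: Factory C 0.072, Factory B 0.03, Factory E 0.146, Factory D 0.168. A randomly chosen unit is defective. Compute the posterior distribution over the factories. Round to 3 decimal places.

Factory C 0.110, Factory B 0.014, Factory E 0.455, Factory D 0.422

Prior × likelihood for each hypothesis:
  Factory C: 0.2 × 0.072 = 0.0144
  Factory B: 0.06 × 0.03 = 0.0018
  Factory E: 0.41 × 0.146 = 0.05986
  Factory D: 0.33 × 0.168 = 0.05544
Normalizing constant = 0.1315.
P(Factory C | defective) = 0.0144/0.1315 ≈ 0.110
P(Factory B | defective) = 0.0018/0.1315 ≈ 0.014
P(Factory E | defective) = 0.05986/0.1315 ≈ 0.455
P(Factory D | defective) = 0.05544/0.1315 ≈ 0.422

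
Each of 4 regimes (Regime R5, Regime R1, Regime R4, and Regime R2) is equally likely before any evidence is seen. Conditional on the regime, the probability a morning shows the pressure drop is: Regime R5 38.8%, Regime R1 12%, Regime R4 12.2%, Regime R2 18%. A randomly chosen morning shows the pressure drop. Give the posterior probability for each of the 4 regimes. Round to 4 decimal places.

Regime R5 0.4790, Regime R1 0.1481, Regime R4 0.1506, Regime R2 0.2222

With a uniform prior (1/4 each), posterior ∝ likelihood:
  Regime R5: 0.388
  Regime R1: 0.12
  Regime R4: 0.122
  Regime R2: 0.18
Normalizing constant = 0.81.
P(Regime R5 | drop) = 0.388/0.81 ≈ 0.4790
P(Regime R1 | drop) = 0.12/0.81 ≈ 0.1481
P(Regime R4 | drop) = 0.122/0.81 ≈ 0.1506
P(Regime R2 | drop) = 0.18/0.81 ≈ 0.2222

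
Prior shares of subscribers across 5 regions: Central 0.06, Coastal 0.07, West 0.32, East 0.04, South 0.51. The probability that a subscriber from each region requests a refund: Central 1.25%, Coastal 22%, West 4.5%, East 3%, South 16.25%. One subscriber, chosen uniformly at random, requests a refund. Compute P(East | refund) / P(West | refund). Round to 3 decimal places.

Prior × likelihood for each hypothesis:
  Central: 0.06 × 0.0125 = 0.00075
  Coastal: 0.07 × 0.22 = 0.0154
  West: 0.32 × 0.045 = 0.0144
  East: 0.04 × 0.03 = 0.0012
  South: 0.51 × 0.1625 = 0.082875
Total = 0.114625.
The ratio is 0.0012 / 0.0144 (the normalizer cancels) = 0.083.

0.083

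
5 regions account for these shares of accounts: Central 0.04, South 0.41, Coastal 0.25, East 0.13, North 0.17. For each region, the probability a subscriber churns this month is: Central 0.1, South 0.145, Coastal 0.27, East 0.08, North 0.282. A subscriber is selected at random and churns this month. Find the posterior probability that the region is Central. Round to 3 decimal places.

Unnormalized posteriors (prior × likelihood):
  Central: 0.04 × 0.1 = 0.004
  South: 0.41 × 0.145 = 0.05945
  Coastal: 0.25 × 0.27 = 0.0675
  East: 0.13 × 0.08 = 0.0104
  North: 0.17 × 0.282 = 0.04794
Total = 0.18929.
P(Central | evidence) = 0.004 / 0.18929 ≈ 0.021.

0.021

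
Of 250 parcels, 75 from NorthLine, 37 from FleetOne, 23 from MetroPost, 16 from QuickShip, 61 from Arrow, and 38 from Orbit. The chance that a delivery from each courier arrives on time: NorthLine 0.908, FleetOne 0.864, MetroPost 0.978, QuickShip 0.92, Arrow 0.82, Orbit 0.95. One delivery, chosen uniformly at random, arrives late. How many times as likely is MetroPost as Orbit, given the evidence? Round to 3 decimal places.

0.266

Taking complements, P(late | each) = NorthLine 0.092, FleetOne 0.136, MetroPost 0.022, QuickShip 0.08, Arrow 0.18, Orbit 0.05.
By Bayes' rule, posterior ∝ prior × likelihood:
  NorthLine: 0.3 × 0.092 = 0.0276
  FleetOne: 0.148 × 0.136 = 0.020128
  MetroPost: 0.092 × 0.022 = 0.002024
  QuickShip: 0.064 × 0.08 = 0.00512
  Arrow: 0.244 × 0.18 = 0.04392
  Orbit: 0.152 × 0.05 = 0.0076
Normalizing constant = 0.106392.
The ratio is 0.002024 / 0.0076 (the normalizer cancels) = 0.266.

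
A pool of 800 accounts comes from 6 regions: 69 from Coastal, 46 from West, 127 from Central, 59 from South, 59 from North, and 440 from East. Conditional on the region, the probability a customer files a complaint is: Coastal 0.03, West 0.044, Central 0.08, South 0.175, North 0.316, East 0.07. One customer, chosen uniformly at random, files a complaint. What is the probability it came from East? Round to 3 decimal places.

Prior × likelihood for each hypothesis:
  Coastal: 0.08625 × 0.03 = 0.0025875
  West: 0.0575 × 0.044 = 0.00253
  Central: 0.15875 × 0.08 = 0.0127
  South: 0.07375 × 0.175 = 0.01290625
  North: 0.07375 × 0.316 = 0.023305
  East: 0.55 × 0.07 = 0.0385
Total = 0.09252875.
P(East | evidence) = 0.0385 / 0.09252875 ≈ 0.416.

0.416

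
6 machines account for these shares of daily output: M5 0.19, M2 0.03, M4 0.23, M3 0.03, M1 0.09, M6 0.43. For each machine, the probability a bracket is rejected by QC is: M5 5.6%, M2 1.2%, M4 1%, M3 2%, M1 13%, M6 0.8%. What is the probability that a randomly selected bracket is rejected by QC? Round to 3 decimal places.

Prior × likelihood for each hypothesis:
  M5: 0.19 × 0.056 = 0.01064
  M2: 0.03 × 0.012 = 0.00036
  M4: 0.23 × 0.01 = 0.0023
  M3: 0.03 × 0.02 = 0.0006
  M1: 0.09 × 0.13 = 0.0117
  M6: 0.43 × 0.008 = 0.00344
P(rejected) = 0.01064 + 0.00036 + 0.0023 + 0.0006 + 0.0117 + 0.00344 = 0.02904 → 0.029.

0.029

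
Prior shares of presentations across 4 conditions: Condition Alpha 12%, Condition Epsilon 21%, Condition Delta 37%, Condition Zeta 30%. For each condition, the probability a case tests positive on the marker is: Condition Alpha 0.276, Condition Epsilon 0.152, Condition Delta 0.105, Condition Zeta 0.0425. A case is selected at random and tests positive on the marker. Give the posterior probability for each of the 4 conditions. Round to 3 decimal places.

Prior × likelihood for each hypothesis:
  Condition Alpha: 0.12 × 0.276 = 0.03312
  Condition Epsilon: 0.21 × 0.152 = 0.03192
  Condition Delta: 0.37 × 0.105 = 0.03885
  Condition Zeta: 0.3 × 0.0425 = 0.01275
Normalizing constant = 0.11664.
P(Condition Alpha | marker-positive) = 0.03312/0.11664 ≈ 0.284
P(Condition Epsilon | marker-positive) = 0.03192/0.11664 ≈ 0.274
P(Condition Delta | marker-positive) = 0.03885/0.11664 ≈ 0.333
P(Condition Zeta | marker-positive) = 0.01275/0.11664 ≈ 0.109

Condition Alpha 0.284, Condition Epsilon 0.274, Condition Delta 0.333, Condition Zeta 0.109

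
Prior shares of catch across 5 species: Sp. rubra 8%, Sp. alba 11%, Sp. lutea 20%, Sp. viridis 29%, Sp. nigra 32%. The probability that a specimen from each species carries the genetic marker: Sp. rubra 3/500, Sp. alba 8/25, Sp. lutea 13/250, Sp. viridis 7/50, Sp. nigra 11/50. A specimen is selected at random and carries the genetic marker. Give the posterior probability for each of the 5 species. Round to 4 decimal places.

Sp. rubra 0.0031, Sp. alba 0.2241, Sp. lutea 0.0662, Sp. viridis 0.2585, Sp. nigra 0.4482

Compute prior × likelihood for every hypothesis:
  Sp. rubra: 0.08 × 0.006 = 0.00048
  Sp. alba: 0.11 × 0.32 = 0.0352
  Sp. lutea: 0.2 × 0.052 = 0.0104
  Sp. viridis: 0.29 × 0.14 = 0.0406
  Sp. nigra: 0.32 × 0.22 = 0.0704
Total = 0.15708.
P(Sp. rubra | marker) = 0.00048/0.15708 ≈ 0.0031
P(Sp. alba | marker) = 0.0352/0.15708 ≈ 0.2241
P(Sp. lutea | marker) = 0.0104/0.15708 ≈ 0.0662
P(Sp. viridis | marker) = 0.0406/0.15708 ≈ 0.2585
P(Sp. nigra | marker) = 0.0704/0.15708 ≈ 0.4482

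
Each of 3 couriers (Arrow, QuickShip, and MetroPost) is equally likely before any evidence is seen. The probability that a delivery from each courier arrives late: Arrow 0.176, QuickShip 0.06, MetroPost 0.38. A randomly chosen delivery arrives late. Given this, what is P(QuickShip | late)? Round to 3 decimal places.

0.097

With a uniform prior (1/3 each), posterior ∝ likelihood:
  Arrow: 0.176
  QuickShip: 0.06
  MetroPost: 0.38
Total = 0.616.
P(QuickShip | evidence) = 0.06 / 0.616 ≈ 0.097.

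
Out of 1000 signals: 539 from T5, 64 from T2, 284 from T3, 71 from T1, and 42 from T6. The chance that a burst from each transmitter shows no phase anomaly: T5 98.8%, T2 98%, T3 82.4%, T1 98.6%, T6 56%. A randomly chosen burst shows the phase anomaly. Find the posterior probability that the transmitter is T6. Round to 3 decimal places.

Taking complements, P(anomaly | each) = T5 0.012, T2 0.02, T3 0.176, T1 0.014, T6 0.44.
By Bayes' rule, posterior ∝ prior × likelihood:
  T5: 0.539 × 0.012 = 0.006468
  T2: 0.064 × 0.02 = 0.00128
  T3: 0.284 × 0.176 = 0.049984
  T1: 0.071 × 0.014 = 0.000994
  T6: 0.042 × 0.44 = 0.01848
Normalizing constant = 0.077206.
P(T6 | evidence) = 0.01848 / 0.077206 ≈ 0.239.

0.239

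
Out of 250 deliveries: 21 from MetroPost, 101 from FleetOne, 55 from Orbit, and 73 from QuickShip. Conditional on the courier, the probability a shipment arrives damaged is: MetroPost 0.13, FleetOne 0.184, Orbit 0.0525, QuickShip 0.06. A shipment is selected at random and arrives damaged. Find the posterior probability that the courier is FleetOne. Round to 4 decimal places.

Unnormalized posteriors (prior × likelihood):
  MetroPost: 0.084 × 0.13 = 0.01092
  FleetOne: 0.404 × 0.184 = 0.074336
  Orbit: 0.22 × 0.0525 = 0.01155
  QuickShip: 0.292 × 0.06 = 0.01752
Total = 0.114326.
P(FleetOne | evidence) = 0.074336 / 0.114326 ≈ 0.6502.

0.6502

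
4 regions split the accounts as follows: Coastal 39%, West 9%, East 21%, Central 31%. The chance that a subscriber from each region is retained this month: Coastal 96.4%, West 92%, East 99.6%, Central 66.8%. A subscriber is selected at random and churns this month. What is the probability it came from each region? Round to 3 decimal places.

Coastal 0.112, West 0.058, East 0.007, Central 0.823

Taking complements, P(churn | each) = Coastal 0.036, West 0.08, East 0.004, Central 0.332.
By Bayes' rule, posterior ∝ prior × likelihood:
  Coastal: 0.39 × 0.036 = 0.01404
  West: 0.09 × 0.08 = 0.0072
  East: 0.21 × 0.004 = 0.00084
  Central: 0.31 × 0.332 = 0.10292
Normalizing constant = 0.125.
P(Coastal | churn) = 0.01404/0.125 ≈ 0.112
P(West | churn) = 0.0072/0.125 ≈ 0.058
P(East | churn) = 0.00084/0.125 ≈ 0.007
P(Central | churn) = 0.10292/0.125 ≈ 0.823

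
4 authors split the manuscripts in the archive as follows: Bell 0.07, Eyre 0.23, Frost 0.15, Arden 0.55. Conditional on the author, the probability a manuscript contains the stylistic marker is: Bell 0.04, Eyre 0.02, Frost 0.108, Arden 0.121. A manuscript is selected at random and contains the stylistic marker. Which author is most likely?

Arden

Compute prior × likelihood for every hypothesis:
  Bell: 0.07 × 0.04 = 0.0028
  Eyre: 0.23 × 0.02 = 0.0046
  Frost: 0.15 × 0.108 = 0.0162
  Arden: 0.55 × 0.121 = 0.06655
Normalizing constant = 0.09015.
Largest term belongs to Arden, so Arden is most probable.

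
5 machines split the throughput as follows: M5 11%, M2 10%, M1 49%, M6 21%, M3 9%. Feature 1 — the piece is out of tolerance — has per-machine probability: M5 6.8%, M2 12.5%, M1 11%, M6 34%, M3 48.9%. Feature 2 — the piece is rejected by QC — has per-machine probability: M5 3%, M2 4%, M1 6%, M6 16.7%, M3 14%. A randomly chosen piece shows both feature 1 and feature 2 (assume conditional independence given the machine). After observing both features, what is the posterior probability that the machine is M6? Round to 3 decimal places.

0.541

Prior × likelihood for each hypothesis:
  M5: 0.11 × 0.068 × 0.03 = 0.0002244
  M2: 0.1 × 0.125 × 0.04 = 0.0005
  M1: 0.49 × 0.11 × 0.06 = 0.003234
  M6: 0.21 × 0.34 × 0.167 = 0.0119238
  M3: 0.09 × 0.489 × 0.14 = 0.0061614
Total = 0.0220436.
P(M6 | evidence) = 0.0119238 / 0.0220436 ≈ 0.541.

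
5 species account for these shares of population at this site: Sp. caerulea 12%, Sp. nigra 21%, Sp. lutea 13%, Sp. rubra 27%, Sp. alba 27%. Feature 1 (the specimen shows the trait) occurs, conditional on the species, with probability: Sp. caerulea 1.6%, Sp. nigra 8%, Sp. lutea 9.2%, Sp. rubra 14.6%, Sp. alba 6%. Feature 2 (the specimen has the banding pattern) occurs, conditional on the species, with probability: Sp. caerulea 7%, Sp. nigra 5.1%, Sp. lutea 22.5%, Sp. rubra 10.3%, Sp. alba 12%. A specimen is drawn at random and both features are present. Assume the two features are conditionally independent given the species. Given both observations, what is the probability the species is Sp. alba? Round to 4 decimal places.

Prior × likelihood for each hypothesis:
  Sp. caerulea: 0.12 × 0.016 × 0.07 = 0.0001344
  Sp. nigra: 0.21 × 0.08 × 0.051 = 0.0008568
  Sp. lutea: 0.13 × 0.092 × 0.225 = 0.002691
  Sp. rubra: 0.27 × 0.146 × 0.103 = 0.00406026
  Sp. alba: 0.27 × 0.06 × 0.12 = 0.001944
Normalizing constant = 0.00968646.
P(Sp. alba | evidence) = 0.001944 / 0.00968646 ≈ 0.2007.

0.2007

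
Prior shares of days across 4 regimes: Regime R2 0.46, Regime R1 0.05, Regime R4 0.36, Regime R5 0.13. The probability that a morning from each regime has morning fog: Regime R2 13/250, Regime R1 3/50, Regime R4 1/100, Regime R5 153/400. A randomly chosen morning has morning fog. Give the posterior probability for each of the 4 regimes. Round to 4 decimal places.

Unnormalized posteriors (prior × likelihood):
  Regime R2: 0.46 × 0.052 = 0.02392
  Regime R1: 0.05 × 0.06 = 0.003
  Regime R4: 0.36 × 0.01 = 0.0036
  Regime R5: 0.13 × 0.3825 = 0.049725
Sum = 0.080245.
P(Regime R2 | fog) = 0.02392/0.080245 ≈ 0.2981
P(Regime R1 | fog) = 0.003/0.080245 ≈ 0.0374
P(Regime R4 | fog) = 0.0036/0.080245 ≈ 0.0449
P(Regime R5 | fog) = 0.049725/0.080245 ≈ 0.6197

Regime R2 0.2981, Regime R1 0.0374, Regime R4 0.0449, Regime R5 0.6197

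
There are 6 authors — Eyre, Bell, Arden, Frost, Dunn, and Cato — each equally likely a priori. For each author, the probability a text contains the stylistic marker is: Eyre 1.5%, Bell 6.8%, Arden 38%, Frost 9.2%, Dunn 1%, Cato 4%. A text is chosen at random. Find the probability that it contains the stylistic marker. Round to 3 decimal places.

With a uniform prior (1/6 each), posterior ∝ likelihood:
  Eyre: 0.015
  Bell: 0.068
  Arden: 0.38
  Frost: 0.092
  Dunn: 0.01
  Cato: 0.04
P(marker) = (1/6) × (0.015 + 0.068 + 0.38 + 0.092 + 0.01 + 0.04) = 0.605/6 ≈ 0.101.

0.101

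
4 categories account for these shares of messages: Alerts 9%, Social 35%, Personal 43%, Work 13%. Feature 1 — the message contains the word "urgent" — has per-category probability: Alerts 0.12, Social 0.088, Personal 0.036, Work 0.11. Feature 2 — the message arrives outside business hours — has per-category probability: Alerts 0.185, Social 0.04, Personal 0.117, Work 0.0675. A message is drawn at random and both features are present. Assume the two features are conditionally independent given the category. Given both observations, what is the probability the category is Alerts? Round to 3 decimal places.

0.333

Unnormalized posteriors (prior × likelihood):
  Alerts: 0.09 × 0.12 × 0.185 = 0.001998
  Social: 0.35 × 0.088 × 0.04 = 0.001232
  Personal: 0.43 × 0.036 × 0.117 = 0.00181116
  Work: 0.13 × 0.11 × 0.0675 = 0.00096525
Normalizing constant = 0.00600641.
P(Alerts | evidence) = 0.001998 / 0.00600641 ≈ 0.333.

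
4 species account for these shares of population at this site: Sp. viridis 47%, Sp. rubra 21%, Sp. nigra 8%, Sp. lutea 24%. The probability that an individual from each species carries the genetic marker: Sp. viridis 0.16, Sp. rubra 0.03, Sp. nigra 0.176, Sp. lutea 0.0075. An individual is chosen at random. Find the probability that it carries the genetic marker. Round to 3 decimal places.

0.097

Prior × likelihood for each hypothesis:
  Sp. viridis: 0.47 × 0.16 = 0.0752
  Sp. rubra: 0.21 × 0.03 = 0.0063
  Sp. nigra: 0.08 × 0.176 = 0.01408
  Sp. lutea: 0.24 × 0.0075 = 0.0018
P(marker) = 0.0752 + 0.0063 + 0.01408 + 0.0018 = 0.09738 → 0.097.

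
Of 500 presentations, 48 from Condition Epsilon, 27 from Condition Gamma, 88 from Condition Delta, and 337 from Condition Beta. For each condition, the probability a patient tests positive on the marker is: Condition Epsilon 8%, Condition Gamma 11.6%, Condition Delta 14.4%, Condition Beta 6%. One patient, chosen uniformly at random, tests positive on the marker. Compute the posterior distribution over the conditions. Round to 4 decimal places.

Compute prior × likelihood for every hypothesis:
  Condition Epsilon: 0.096 × 0.08 = 0.00768
  Condition Gamma: 0.054 × 0.116 = 0.006264
  Condition Delta: 0.176 × 0.144 = 0.025344
  Condition Beta: 0.674 × 0.06 = 0.04044
Sum = 0.079728.
P(Condition Epsilon | marker-positive) = 0.00768/0.079728 ≈ 0.0963
P(Condition Gamma | marker-positive) = 0.006264/0.079728 ≈ 0.0786
P(Condition Delta | marker-positive) = 0.025344/0.079728 ≈ 0.3179
P(Condition Beta | marker-positive) = 0.04044/0.079728 ≈ 0.5072

Condition Epsilon 0.0963, Condition Gamma 0.0786, Condition Delta 0.3179, Condition Beta 0.5072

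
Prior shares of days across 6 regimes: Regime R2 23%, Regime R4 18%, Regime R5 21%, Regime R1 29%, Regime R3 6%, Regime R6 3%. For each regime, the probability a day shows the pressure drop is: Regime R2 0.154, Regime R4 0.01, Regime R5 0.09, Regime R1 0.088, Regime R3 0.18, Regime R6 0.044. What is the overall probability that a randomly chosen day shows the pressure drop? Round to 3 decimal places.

0.094

Unnormalized posteriors (prior × likelihood):
  Regime R2: 0.23 × 0.154 = 0.03542
  Regime R4: 0.18 × 0.01 = 0.0018
  Regime R5: 0.21 × 0.09 = 0.0189
  Regime R1: 0.29 × 0.088 = 0.02552
  Regime R3: 0.06 × 0.18 = 0.0108
  Regime R6: 0.03 × 0.044 = 0.00132
P(drop) = 0.03542 + 0.0018 + 0.0189 + 0.02552 + 0.0108 + 0.00132 = 0.09376 → 0.094.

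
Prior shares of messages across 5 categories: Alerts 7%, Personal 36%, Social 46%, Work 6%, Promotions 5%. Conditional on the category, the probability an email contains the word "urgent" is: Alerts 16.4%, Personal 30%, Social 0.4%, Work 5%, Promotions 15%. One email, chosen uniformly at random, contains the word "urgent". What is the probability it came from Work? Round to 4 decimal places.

0.0228

Compute prior × likelihood for every hypothesis:
  Alerts: 0.07 × 0.164 = 0.01148
  Personal: 0.36 × 0.3 = 0.108
  Social: 0.46 × 0.004 = 0.00184
  Work: 0.06 × 0.05 = 0.003
  Promotions: 0.05 × 0.15 = 0.0075
Total = 0.13182.
P(Work | evidence) = 0.003 / 0.13182 ≈ 0.0228.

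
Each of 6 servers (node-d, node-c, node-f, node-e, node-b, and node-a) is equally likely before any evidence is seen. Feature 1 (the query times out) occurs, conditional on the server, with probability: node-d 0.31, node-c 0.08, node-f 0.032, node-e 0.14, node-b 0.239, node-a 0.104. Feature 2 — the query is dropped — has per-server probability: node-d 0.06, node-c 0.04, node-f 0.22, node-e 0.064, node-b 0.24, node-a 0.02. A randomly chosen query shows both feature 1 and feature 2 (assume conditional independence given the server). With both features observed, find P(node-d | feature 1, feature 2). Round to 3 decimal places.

With a uniform prior (1/6 each), posterior ∝ likelihood:
  node-d: 0.31 × 0.06 = 0.0186
  node-c: 0.08 × 0.04 = 0.0032
  node-f: 0.032 × 0.22 = 0.00704
  node-e: 0.14 × 0.064 = 0.00896
  node-b: 0.239 × 0.24 = 0.05736
  node-a: 0.104 × 0.02 = 0.00208
Total = 0.09724.
P(node-d | evidence) = 0.0186 / 0.09724 ≈ 0.191.

0.191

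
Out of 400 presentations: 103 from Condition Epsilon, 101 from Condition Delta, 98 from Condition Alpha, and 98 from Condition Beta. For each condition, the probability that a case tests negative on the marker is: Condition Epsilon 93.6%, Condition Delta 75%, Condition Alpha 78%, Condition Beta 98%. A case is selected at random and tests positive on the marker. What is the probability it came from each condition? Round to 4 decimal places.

Taking complements, P(marker-positive | each) = Condition Epsilon 0.064, Condition Delta 0.25, Condition Alpha 0.22, Condition Beta 0.02.
Prior × likelihood for each hypothesis:
  Condition Epsilon: 0.2575 × 0.064 = 0.01648
  Condition Delta: 0.2525 × 0.25 = 0.063125
  Condition Alpha: 0.245 × 0.22 = 0.0539
  Condition Beta: 0.245 × 0.02 = 0.0049
Total = 0.138405.
P(Condition Epsilon | marker-positive) = 0.01648/0.138405 ≈ 0.1191
P(Condition Delta | marker-positive) = 0.063125/0.138405 ≈ 0.4561
P(Condition Alpha | marker-positive) = 0.0539/0.138405 ≈ 0.3894
P(Condition Beta | marker-positive) = 0.0049/0.138405 ≈ 0.0354

Condition Epsilon 0.1191, Condition Delta 0.4561, Condition Alpha 0.3894, Condition Beta 0.0354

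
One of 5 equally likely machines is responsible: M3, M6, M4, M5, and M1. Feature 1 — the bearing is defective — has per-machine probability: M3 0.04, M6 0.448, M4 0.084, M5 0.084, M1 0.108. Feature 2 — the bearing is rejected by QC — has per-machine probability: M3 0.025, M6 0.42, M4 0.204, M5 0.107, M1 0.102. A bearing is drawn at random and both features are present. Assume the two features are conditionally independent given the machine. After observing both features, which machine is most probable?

M6

Since the prior is uniform, the posterior is proportional to the likelihood:
  M3: 0.04 × 0.025 = 0.001
  M6: 0.448 × 0.42 = 0.18816
  M4: 0.084 × 0.204 = 0.017136
  M5: 0.084 × 0.107 = 0.008988
  M1: 0.108 × 0.102 = 0.011016
Sum = 0.2263.
Largest term belongs to M6, so M6 is most probable.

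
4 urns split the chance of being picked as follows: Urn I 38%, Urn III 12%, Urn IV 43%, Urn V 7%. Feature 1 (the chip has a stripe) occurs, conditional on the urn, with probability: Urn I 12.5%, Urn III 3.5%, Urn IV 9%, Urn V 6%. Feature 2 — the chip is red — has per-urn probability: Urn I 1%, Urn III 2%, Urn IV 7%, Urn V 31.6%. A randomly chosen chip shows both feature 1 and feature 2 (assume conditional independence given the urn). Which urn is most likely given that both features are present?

Urn IV

Prior × likelihood for each hypothesis:
  Urn I: 0.38 × 0.125 × 0.01 = 0.000475
  Urn III: 0.12 × 0.035 × 0.02 = 0.000084
  Urn IV: 0.43 × 0.09 × 0.07 = 0.002709
  Urn V: 0.07 × 0.06 × 0.316 = 0.0013272
Sum = 0.0045952.
Largest term belongs to Urn IV, so Urn IV is most probable.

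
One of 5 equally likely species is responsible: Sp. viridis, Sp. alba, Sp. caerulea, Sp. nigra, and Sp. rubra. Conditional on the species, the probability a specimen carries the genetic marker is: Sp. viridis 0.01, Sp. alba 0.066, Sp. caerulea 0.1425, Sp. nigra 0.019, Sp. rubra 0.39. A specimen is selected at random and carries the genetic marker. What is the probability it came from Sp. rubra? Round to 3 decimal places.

Since the prior is uniform, the posterior is proportional to the likelihood:
  Sp. viridis: 0.01
  Sp. alba: 0.066
  Sp. caerulea: 0.1425
  Sp. nigra: 0.019
  Sp. rubra: 0.39
Normalizing constant = 0.6275.
P(Sp. rubra | evidence) = 0.39 / 0.6275 ≈ 0.622.

0.622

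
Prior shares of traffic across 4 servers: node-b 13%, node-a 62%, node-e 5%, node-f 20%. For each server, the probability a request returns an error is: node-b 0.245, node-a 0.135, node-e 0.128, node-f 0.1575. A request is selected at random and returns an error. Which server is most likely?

By Bayes' rule, posterior ∝ prior × likelihood:
  node-b: 0.13 × 0.245 = 0.03185
  node-a: 0.62 × 0.135 = 0.0837
  node-e: 0.05 × 0.128 = 0.0064
  node-f: 0.2 × 0.1575 = 0.0315
Normalizing constant = 0.15345.
Largest term belongs to node-a, so node-a is most probable.

node-a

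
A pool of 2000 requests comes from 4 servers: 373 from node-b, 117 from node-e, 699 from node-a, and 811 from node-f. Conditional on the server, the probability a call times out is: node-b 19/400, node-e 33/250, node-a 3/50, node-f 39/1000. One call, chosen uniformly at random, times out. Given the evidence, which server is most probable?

Prior × likelihood for each hypothesis:
  node-b: 0.1865 × 0.0475 = 0.00885875
  node-e: 0.0585 × 0.132 = 0.007722
  node-a: 0.3495 × 0.06 = 0.02097
  node-f: 0.4055 × 0.039 = 0.0158145
Total = 0.05336525.
Largest term belongs to node-a, so node-a is most probable.

node-a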